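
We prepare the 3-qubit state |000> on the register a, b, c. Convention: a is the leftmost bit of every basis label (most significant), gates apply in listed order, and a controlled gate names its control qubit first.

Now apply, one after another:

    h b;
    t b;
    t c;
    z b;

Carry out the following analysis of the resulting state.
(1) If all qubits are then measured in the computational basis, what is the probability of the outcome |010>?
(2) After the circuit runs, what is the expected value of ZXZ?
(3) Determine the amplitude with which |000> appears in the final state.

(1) The probability of measuring |010> is 1/2.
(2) The expectation value of ZXZ is -sqrt(2)/2.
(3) The final state's coefficient on |000> equals sqrt(2)/2.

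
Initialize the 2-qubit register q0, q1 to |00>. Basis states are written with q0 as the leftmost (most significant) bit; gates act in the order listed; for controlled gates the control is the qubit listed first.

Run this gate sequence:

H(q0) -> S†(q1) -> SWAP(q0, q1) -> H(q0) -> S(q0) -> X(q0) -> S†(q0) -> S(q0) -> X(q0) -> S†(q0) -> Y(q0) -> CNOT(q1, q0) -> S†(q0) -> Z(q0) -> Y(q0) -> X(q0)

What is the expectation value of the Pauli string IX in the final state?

The expectation value of IX is -1.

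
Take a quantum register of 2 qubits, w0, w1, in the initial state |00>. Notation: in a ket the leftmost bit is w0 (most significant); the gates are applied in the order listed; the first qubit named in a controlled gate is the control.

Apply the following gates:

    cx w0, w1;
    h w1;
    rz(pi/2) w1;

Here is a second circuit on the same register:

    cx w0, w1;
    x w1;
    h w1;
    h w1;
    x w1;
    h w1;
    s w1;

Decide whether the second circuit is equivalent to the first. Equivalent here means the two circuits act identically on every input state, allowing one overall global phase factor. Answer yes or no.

Yes — the two circuits implement the same unitary up to a global phase.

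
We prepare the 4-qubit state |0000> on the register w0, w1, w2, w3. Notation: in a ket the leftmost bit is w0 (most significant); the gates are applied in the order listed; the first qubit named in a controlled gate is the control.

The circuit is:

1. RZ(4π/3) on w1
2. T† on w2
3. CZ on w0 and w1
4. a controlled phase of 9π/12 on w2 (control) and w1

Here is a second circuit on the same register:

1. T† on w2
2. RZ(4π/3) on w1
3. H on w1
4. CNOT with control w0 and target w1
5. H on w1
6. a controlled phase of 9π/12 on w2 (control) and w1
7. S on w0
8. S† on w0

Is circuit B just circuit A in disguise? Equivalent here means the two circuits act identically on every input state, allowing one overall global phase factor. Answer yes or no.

Yes — the two circuits implement the same unitary up to a global phase.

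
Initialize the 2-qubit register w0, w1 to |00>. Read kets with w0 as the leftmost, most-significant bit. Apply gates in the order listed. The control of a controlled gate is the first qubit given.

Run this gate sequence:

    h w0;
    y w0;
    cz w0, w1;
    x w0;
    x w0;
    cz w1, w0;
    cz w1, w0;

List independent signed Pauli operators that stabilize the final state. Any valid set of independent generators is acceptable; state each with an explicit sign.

The final state is stabilized by the group generated by -XI, +IZ; other independent generating sets are equally valid.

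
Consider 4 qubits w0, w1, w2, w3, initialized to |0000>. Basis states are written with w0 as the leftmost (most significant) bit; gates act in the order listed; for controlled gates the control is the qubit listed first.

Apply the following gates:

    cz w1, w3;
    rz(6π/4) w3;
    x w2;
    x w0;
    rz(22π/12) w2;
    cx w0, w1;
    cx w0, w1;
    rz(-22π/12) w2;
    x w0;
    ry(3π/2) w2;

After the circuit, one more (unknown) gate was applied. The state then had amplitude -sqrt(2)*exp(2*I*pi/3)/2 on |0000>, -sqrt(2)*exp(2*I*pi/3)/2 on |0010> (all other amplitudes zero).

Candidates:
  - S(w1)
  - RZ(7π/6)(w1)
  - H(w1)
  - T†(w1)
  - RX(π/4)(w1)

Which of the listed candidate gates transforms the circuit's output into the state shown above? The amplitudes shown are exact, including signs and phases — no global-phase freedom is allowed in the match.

It was RZ(7π/6)(w1) that produced the state shown. Key observation: steps 4-9 multiply out to the identity, so the circuit reduces to the remaining gates.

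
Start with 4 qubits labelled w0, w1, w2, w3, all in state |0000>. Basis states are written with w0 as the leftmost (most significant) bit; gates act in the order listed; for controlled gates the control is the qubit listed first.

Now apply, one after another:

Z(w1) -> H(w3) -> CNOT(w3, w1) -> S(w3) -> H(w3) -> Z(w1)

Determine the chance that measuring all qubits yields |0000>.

Outcome |0000> occurs with probability 1/4.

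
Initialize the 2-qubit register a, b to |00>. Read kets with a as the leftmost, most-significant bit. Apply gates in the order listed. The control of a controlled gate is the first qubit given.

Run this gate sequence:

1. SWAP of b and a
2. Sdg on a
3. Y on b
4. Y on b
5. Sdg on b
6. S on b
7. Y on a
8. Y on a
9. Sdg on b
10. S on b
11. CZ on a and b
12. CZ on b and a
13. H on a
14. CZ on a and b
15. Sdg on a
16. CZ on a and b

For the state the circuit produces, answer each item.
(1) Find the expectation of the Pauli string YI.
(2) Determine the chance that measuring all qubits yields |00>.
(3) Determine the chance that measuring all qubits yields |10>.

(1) The observable YI averages to -1. Key observation: steps 5-10 multiply out to the identity, so the circuit reduces to the remaining gates.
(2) The probability of measuring |00> is 1/2.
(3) Outcome |10> occurs with probability 1/2.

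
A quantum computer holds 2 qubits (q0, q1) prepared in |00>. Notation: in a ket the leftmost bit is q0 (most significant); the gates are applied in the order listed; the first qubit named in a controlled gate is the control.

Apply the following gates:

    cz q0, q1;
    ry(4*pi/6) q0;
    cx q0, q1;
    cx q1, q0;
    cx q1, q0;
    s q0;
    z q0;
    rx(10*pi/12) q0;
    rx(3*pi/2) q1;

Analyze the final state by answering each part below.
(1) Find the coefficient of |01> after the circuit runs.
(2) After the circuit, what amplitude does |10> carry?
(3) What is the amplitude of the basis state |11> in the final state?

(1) |01> carries amplitude (1 - I)*(1 + sqrt(3) + 2*I)/8 in the final state.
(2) The amplitude on |10> is (1 - I)*(-2 - I + sqrt(3)*I)/8.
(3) The amplitude on |11> is (1 - I)*(-2 - sqrt(3)*I + I)/8.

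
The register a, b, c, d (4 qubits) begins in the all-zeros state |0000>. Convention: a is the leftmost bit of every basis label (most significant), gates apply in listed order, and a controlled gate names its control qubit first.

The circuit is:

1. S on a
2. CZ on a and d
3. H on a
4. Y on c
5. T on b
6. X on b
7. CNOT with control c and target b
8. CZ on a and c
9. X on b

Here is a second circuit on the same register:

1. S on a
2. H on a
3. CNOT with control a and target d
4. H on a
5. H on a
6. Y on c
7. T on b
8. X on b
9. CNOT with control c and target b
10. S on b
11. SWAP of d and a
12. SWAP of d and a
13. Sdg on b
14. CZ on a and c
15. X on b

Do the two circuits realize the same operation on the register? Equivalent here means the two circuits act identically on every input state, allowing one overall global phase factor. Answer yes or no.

No, they are not equivalent — no single phase factor reconciles the two unitaries.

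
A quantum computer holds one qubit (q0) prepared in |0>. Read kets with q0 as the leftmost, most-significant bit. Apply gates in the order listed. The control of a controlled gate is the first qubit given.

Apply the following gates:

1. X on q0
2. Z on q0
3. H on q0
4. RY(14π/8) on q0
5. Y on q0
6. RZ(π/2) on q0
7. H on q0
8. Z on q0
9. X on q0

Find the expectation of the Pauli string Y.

The observable Y averages to -sqrt(2)/2.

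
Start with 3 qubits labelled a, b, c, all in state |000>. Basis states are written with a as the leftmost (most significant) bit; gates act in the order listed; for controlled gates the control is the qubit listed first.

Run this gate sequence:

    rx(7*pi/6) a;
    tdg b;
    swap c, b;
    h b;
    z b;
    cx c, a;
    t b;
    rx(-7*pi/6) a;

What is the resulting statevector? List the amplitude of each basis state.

The final amplitudes are sqrt(2)/2 on |000>, -sqrt(2)*exp(I*pi/4)/2 on |010>, and 0 on every other basis state.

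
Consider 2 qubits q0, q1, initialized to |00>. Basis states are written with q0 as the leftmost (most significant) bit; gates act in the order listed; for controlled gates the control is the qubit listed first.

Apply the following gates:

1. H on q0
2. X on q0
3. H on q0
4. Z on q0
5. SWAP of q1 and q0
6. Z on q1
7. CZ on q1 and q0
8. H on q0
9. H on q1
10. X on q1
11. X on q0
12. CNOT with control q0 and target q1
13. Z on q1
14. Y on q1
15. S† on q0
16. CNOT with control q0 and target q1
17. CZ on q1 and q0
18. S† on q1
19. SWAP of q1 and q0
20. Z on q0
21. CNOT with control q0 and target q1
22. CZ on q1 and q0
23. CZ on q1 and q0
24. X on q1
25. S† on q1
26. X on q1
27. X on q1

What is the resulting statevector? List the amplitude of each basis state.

The resulting statevector has amplitude 1/2 on |00>, 1/2 on |01>, -1/2 on |10>, -1/2 on |11>. Key observation: steps 1-4 multiply out to the identity, so the circuit reduces to the remaining gates.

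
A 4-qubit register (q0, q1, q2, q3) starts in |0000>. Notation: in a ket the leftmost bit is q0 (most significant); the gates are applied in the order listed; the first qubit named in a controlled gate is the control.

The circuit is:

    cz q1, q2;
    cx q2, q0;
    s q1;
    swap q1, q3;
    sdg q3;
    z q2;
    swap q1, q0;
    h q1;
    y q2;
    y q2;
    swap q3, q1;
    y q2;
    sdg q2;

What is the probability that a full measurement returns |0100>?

The probability of measuring |0100> is 0.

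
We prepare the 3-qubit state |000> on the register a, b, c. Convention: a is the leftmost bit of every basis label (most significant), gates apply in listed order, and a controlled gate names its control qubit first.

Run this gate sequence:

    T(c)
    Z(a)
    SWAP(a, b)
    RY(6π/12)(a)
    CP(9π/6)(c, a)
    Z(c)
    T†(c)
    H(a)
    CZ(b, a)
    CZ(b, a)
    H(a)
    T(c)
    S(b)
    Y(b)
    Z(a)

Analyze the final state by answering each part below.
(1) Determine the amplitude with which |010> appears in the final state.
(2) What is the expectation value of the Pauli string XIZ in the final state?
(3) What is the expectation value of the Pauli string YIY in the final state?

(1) The amplitude on |010> is sqrt(2)*I/2. Key observation: gates 7-12 undo each other exactly, leaving only the rest of the circuit to track.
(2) The expectation value of XIZ is -1.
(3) The expectation value of YIY is 0.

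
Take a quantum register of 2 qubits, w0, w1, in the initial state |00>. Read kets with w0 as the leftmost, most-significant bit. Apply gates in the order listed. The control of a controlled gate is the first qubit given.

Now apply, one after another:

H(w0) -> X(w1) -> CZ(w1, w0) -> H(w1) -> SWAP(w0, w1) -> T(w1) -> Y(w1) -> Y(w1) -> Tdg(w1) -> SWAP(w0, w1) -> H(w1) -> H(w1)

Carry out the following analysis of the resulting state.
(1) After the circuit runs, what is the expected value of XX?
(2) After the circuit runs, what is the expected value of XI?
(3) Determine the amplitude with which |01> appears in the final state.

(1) In the final state, XX has expectation 1. Key observation: steps 4-11 multiply out to the identity, so the circuit reduces to the remaining gates.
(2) In the final state, XI has expectation -1.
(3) The final state's coefficient on |01> equals -1/2.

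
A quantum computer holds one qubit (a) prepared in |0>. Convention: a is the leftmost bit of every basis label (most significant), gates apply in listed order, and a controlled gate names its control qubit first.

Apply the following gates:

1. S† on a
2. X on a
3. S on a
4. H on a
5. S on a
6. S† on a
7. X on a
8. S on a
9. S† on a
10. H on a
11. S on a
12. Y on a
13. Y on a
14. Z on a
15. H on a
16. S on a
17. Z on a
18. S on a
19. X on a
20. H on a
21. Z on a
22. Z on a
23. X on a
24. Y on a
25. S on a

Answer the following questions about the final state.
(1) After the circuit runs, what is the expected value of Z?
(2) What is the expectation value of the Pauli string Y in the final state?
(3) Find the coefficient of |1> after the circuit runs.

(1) The observable Z averages to -1.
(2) In the final state, Y has expectation 0.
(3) The amplitude on |1> is -1.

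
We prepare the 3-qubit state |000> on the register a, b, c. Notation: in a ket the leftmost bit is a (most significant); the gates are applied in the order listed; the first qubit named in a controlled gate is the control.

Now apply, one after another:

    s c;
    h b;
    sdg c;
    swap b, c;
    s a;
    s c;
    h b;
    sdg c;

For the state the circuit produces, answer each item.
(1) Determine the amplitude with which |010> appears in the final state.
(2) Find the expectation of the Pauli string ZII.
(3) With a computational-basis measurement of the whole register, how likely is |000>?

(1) The final state's coefficient on |010> equals 1/2.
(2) The observable ZII averages to 1.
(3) The probability of measuring |000> is 1/4.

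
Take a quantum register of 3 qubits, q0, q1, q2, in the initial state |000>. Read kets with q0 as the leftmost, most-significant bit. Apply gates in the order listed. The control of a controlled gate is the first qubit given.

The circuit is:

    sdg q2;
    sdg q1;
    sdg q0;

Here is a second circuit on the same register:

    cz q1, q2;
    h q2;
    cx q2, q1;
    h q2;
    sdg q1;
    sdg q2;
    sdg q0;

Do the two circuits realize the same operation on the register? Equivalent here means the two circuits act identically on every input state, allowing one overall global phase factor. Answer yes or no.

No — the two circuits implement different unitaries, even allowing a global phase.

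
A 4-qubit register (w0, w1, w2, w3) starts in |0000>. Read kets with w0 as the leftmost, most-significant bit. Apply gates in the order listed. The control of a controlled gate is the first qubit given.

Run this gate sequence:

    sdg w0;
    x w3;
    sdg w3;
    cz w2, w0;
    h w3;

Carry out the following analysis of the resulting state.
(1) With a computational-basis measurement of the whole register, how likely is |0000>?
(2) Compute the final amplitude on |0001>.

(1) Outcome |0000> occurs with probability 1/2.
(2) |0001> carries amplitude sqrt(2)*I/2 in the final state.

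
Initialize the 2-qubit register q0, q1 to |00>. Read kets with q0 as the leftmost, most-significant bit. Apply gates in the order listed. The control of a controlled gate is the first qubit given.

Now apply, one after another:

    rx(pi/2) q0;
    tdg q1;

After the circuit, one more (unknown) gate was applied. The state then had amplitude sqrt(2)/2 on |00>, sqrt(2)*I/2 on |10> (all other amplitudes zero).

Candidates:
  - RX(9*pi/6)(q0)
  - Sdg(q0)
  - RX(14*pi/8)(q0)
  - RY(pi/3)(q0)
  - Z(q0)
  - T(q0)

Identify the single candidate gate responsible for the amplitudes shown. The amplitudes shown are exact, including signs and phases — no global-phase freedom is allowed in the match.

It was Z(q0) that produced the state shown.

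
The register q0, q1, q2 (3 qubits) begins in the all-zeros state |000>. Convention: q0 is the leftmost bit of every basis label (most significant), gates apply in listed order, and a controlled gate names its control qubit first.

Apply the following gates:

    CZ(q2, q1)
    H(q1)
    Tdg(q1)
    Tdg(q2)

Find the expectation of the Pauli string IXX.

In the final state, IXX has expectation 0.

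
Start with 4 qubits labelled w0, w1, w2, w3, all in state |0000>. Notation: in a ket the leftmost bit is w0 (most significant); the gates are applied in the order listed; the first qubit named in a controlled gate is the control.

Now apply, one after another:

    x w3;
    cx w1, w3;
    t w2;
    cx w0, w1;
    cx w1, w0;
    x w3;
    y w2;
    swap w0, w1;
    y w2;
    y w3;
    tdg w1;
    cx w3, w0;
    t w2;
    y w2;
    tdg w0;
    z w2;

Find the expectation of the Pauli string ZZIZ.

In the final state, ZZIZ has expectation 1.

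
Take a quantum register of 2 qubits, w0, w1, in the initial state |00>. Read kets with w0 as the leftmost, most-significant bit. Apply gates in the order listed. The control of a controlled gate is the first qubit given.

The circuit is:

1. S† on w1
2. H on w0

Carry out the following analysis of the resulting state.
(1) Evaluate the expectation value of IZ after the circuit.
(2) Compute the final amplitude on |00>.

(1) The observable IZ averages to 1.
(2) The final state's coefficient on |00> equals sqrt(2)/2.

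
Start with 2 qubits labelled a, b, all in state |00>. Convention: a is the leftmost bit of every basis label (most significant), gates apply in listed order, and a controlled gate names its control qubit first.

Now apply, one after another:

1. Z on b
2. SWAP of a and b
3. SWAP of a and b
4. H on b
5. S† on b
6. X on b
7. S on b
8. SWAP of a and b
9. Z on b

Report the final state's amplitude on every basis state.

The resulting statevector has amplitude -sqrt(2)*I/2 on |00>, 0 on |01>, sqrt(2)*I/2 on |10>, 0 on |11>.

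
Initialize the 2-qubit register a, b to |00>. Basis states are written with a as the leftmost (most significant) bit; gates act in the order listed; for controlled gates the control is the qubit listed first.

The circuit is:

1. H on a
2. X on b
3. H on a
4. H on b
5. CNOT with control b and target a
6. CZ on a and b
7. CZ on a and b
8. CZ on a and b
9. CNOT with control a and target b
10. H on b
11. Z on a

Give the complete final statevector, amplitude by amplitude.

The resulting statevector has amplitude 1/2 on |00>, 1/2 on |01>, -1/2 on |10>, -1/2 on |11>.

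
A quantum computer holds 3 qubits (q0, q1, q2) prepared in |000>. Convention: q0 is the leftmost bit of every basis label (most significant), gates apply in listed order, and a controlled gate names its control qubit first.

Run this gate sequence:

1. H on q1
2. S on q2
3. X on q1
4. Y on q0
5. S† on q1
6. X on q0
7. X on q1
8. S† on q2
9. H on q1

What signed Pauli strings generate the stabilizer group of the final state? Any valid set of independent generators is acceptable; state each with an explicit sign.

One valid set of independent stabilizer generators is -IYI, +ZII, +IIZ (any independent generating set of the same group is equally correct).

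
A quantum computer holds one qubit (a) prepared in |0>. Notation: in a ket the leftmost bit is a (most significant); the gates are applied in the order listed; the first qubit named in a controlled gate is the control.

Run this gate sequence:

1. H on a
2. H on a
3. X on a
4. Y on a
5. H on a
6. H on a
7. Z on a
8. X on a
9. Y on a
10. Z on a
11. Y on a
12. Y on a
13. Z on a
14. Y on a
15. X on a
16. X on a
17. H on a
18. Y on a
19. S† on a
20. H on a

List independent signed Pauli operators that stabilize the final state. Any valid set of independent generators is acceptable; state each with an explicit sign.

The final state is stabilized by the group generated by +Y; other independent generating sets are equally valid. Key observation: steps 8-15 multiply out to the identity, so the circuit reduces to the remaining gates.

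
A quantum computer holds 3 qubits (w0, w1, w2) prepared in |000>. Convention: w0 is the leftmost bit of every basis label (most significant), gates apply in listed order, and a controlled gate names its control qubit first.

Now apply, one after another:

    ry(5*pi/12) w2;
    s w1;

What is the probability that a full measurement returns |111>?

Outcome |111> occurs with probability 0.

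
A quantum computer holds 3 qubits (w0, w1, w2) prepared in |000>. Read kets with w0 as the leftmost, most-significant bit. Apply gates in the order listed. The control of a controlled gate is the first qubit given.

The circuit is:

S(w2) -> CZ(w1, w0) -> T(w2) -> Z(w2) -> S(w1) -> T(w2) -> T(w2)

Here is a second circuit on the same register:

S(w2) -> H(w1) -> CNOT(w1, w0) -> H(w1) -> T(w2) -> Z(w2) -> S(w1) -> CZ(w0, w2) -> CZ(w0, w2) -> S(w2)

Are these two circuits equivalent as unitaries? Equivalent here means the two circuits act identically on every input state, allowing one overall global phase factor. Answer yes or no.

No — the two circuits implement different unitaries, even allowing a global phase.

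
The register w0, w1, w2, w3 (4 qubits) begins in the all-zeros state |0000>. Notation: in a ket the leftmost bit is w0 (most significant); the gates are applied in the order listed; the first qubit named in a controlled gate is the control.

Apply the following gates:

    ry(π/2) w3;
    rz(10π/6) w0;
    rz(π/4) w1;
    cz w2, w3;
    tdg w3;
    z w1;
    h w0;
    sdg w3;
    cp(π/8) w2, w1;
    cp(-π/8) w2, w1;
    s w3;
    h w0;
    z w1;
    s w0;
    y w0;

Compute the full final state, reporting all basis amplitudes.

The resulting statevector has amplitude -sqrt(2)*exp(13*I*pi/24)/2 on |1000>, -sqrt(2)*exp(7*I*pi/24)/2 on |1001>, and 0 on every other basis state. Key observation: gates 6-13 undo each other exactly, leaving only the rest of the circuit to track.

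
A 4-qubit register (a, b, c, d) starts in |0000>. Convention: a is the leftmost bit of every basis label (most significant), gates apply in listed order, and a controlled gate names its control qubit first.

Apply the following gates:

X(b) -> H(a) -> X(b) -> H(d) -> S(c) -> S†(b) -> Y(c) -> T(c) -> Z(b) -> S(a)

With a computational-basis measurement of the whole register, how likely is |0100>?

The probability of measuring |0100> is 0.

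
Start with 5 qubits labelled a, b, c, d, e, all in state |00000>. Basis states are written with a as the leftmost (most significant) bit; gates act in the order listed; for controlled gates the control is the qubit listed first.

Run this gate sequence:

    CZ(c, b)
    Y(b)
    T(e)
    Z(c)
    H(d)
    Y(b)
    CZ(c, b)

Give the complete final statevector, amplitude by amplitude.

The resulting statevector has amplitude sqrt(2)/2 on |00000>, sqrt(2)/2 on |00010>, and 0 on every other basis state.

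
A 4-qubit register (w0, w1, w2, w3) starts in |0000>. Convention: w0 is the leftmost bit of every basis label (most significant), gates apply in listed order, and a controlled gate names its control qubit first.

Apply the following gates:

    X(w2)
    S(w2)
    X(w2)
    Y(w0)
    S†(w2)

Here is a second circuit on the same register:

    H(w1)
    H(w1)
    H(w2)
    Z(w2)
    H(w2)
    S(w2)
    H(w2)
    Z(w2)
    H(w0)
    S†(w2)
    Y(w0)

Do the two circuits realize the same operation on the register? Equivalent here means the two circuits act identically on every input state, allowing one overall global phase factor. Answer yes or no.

No — the two circuits implement different unitaries, even allowing a global phase.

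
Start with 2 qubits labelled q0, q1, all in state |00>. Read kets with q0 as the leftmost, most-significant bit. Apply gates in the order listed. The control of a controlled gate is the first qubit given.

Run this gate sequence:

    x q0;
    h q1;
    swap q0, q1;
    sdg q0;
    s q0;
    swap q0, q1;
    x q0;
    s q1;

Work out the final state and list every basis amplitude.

The final amplitudes are sqrt(2)/2 on |00>, sqrt(2)*I/2 on |01>, 0 on |10>, 0 on |11>.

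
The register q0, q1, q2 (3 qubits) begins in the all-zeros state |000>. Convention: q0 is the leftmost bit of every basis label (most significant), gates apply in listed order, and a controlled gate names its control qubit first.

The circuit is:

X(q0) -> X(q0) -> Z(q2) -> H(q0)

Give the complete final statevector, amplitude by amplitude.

The resulting statevector has amplitude sqrt(2)/2 on |000>, sqrt(2)/2 on |100>, and 0 on every other basis state. Key observation: the block from step 1 through step 2 cancels to the identity and can be dropped.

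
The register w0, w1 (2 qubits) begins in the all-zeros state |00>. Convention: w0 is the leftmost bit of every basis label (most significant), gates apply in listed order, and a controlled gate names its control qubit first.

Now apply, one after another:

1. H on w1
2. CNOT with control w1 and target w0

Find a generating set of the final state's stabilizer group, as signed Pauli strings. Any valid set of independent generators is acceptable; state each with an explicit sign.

The final state is stabilized by the group generated by +XX, +ZZ; other independent generating sets are equally valid.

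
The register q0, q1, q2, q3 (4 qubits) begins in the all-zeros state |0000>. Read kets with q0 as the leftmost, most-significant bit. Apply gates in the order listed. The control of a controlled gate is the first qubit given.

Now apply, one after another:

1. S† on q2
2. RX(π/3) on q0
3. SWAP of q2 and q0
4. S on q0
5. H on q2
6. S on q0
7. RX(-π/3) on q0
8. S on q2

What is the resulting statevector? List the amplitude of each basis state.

After the circuit, the state carries amplitude 3*sqrt(2)/8 - sqrt(6)*I/8 on |0000>, -sqrt(6)/8 + 3*sqrt(2)*I/8 on |0010>, sqrt(2)/8 + sqrt(6)*I/8 on |1000>, -sqrt(6)/8 - sqrt(2)*I/8 on |1010>, and 0 on every other basis state.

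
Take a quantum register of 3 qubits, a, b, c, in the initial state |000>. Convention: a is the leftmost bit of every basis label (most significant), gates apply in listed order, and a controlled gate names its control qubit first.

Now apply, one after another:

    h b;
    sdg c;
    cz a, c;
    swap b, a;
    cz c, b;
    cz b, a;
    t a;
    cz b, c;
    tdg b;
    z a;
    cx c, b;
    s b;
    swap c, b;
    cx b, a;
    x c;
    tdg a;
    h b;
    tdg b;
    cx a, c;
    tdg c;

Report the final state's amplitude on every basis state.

The resulting statevector has amplitude 0 on |000>, -exp(3*I*pi/4)/2 on |001>, 0 on |010>, -I/2 on |011>, -1/2 on |100>, 0 on |101>, exp(3*I*pi/4)/2 on |110>, 0 on |111>.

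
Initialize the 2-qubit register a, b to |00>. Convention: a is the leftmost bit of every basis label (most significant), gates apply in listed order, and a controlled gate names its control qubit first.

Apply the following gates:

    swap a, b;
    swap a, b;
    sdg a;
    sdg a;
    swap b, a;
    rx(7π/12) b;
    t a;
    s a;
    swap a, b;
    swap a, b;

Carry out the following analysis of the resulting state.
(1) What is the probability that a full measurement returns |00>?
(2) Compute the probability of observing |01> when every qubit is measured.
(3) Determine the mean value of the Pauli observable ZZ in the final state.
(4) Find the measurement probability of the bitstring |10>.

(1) A full measurement returns |00> with probability -sqrt(6)/8 + sqrt(2)/8 + 1/2.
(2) Outcome |01> occurs with probability -sqrt(2)/8 + sqrt(6)/8 + 1/2.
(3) The expectation value of ZZ is -sqrt(6)/4 + sqrt(2)/4.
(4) A full measurement returns |10> with probability 0.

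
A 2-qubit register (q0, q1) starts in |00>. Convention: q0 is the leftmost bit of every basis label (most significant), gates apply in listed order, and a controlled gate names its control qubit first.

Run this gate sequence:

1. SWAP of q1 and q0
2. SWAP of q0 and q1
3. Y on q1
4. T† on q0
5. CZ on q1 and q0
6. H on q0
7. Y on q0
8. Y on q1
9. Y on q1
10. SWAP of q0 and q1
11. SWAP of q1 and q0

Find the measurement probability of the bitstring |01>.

The probability of measuring |01> is 1/2.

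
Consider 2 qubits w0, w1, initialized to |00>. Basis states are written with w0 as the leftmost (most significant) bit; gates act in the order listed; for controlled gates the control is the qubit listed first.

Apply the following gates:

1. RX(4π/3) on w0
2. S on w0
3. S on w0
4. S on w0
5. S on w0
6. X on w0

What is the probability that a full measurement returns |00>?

A full measurement returns |00> with probability 3/4. Key observation: steps 2-5 multiply out to the identity, so the circuit reduces to the remaining gates.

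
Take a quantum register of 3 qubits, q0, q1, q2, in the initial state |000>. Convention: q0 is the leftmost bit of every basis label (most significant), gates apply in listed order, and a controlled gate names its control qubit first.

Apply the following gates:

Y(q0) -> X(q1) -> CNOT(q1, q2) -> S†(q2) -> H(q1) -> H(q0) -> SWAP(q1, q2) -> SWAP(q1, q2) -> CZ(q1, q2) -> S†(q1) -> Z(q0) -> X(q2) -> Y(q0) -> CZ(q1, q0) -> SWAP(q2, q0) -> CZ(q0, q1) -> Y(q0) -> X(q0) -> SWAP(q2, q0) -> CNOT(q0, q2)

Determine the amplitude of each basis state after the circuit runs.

After the circuit, the state carries amplitude 1/2 on |000>, 0 on |001>, -I/2 on |010>, 0 on |011>, 0 on |100>, -1/2 on |101>, 0 on |110>, -I/2 on |111>.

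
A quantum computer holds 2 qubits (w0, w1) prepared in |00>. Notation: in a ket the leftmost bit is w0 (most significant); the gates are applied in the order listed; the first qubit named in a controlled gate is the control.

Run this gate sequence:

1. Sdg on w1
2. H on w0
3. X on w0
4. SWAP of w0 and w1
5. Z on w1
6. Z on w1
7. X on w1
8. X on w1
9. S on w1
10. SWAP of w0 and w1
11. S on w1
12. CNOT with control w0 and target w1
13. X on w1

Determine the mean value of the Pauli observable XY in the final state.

The observable XY averages to -1.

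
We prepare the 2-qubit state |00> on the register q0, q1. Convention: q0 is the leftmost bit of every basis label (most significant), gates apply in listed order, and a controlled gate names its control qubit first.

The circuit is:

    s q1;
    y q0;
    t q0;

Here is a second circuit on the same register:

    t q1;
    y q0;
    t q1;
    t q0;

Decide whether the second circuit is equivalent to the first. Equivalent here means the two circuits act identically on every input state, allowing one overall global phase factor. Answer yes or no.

Yes — the two circuits implement the same unitary up to a global phase.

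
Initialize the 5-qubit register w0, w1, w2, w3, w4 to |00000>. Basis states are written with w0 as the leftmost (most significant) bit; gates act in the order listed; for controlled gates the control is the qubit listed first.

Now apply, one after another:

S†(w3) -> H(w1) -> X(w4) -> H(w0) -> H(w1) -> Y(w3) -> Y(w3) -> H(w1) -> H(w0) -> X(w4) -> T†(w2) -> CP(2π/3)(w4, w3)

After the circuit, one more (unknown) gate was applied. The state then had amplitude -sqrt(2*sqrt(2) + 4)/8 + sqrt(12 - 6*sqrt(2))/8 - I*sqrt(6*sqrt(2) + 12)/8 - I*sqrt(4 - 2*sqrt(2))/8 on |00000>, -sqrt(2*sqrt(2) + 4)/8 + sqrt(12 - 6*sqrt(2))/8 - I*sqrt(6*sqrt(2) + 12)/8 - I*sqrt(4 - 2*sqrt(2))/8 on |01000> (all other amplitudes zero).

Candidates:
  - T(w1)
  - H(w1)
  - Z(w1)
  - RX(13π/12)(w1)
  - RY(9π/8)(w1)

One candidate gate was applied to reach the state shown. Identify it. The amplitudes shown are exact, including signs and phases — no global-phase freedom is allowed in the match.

The unique candidate consistent with the amplitudes is RX(13π/12)(w1).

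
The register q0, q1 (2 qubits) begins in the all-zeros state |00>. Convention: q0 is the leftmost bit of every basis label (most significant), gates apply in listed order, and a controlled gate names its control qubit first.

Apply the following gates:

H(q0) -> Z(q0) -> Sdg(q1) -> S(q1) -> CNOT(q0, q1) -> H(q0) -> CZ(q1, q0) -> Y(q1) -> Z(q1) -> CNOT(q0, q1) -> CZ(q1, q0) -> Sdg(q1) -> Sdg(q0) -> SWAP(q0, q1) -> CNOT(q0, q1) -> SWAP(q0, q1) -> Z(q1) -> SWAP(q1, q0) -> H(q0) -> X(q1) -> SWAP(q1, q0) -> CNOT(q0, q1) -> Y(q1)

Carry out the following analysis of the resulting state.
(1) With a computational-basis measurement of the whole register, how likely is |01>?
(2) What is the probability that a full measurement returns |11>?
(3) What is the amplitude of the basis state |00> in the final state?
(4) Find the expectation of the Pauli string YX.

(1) The probability of measuring |01> is 0.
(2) Outcome |11> occurs with probability 1/2.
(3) |00> carries amplitude sqrt(2)*I/2 in the final state.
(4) In the final state, YX has expectation 1.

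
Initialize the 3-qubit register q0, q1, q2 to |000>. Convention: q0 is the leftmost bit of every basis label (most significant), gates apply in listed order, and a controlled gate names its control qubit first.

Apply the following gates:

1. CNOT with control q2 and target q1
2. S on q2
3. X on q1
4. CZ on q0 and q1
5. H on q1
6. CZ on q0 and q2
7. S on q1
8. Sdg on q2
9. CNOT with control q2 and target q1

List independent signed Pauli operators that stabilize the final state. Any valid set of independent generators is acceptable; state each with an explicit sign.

One valid set of independent stabilizer generators is -IYI, +ZII, +IIZ (any independent generating set of the same group is equally correct).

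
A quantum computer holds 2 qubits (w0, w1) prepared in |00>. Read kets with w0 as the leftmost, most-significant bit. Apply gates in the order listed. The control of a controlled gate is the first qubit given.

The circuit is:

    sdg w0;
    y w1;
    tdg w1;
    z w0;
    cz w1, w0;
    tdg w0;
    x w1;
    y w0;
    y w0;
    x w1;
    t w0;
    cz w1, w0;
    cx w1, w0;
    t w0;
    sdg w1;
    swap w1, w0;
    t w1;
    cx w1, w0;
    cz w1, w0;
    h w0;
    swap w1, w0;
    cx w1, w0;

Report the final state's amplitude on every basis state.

The final amplitudes are 0 on |00>, sqrt(2)*exp(I*pi/4)/2 on |01>, sqrt(2)*exp(I*pi/4)/2 on |10>, 0 on |11>. Key observation: steps 5-12 multiply out to the identity, so the circuit reduces to the remaining gates.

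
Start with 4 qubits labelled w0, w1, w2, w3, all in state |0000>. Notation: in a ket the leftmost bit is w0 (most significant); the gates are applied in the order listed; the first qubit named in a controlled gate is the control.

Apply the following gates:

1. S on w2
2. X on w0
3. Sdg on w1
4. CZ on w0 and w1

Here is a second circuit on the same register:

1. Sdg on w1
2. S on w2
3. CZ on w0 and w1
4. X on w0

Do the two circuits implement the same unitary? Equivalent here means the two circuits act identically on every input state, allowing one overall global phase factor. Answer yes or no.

No, they are not equivalent — no single phase factor reconciles the two unitaries.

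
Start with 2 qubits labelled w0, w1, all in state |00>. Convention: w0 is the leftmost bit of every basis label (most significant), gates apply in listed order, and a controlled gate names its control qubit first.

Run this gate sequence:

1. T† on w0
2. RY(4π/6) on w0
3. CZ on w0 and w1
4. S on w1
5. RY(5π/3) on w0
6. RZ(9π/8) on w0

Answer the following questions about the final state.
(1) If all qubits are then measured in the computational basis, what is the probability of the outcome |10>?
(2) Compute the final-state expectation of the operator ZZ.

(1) A full measurement returns |10> with probability 1/4.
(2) The expectation value of ZZ is 1/2.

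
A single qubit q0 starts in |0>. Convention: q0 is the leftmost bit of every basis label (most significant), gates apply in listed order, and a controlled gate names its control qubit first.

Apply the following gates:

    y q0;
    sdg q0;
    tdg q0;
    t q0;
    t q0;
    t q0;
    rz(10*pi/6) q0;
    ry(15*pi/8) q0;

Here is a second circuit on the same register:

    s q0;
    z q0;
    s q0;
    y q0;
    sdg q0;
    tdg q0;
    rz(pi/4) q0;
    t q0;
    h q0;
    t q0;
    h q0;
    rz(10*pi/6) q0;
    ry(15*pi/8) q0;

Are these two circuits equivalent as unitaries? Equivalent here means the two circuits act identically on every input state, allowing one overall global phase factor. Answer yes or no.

No: there is an input state on which the two circuits produce genuinely different outputs (not merely differing by a phase).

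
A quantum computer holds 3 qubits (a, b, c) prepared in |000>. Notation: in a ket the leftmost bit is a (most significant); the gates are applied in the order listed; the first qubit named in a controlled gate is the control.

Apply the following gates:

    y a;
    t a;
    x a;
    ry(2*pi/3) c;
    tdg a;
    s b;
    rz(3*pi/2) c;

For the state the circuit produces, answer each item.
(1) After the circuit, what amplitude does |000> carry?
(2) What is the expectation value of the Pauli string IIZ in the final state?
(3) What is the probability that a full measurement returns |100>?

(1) The amplitude on |000> is 1/2.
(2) The observable IIZ averages to -1/2.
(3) A full measurement returns |100> with probability 0.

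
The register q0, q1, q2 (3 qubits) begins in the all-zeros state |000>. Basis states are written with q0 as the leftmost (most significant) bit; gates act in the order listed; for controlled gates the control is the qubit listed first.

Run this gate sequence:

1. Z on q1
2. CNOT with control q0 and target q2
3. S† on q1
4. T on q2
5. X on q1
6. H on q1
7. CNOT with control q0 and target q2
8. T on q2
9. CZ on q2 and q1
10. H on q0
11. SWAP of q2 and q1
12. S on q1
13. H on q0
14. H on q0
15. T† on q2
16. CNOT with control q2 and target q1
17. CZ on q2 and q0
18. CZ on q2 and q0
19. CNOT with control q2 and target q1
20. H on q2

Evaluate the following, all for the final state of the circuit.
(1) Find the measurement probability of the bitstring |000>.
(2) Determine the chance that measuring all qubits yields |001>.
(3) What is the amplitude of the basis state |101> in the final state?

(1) A full measurement returns |000> with probability 1/4 - sqrt(2)/8. Key observation: the block from step 16 through step 19 cancels to the identity and can be dropped.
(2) The probability of measuring |001> is sqrt(2)/8 + 1/4.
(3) The final state's coefficient on |101> equals sqrt(2)*(1 - exp(3*I*pi/4))/4.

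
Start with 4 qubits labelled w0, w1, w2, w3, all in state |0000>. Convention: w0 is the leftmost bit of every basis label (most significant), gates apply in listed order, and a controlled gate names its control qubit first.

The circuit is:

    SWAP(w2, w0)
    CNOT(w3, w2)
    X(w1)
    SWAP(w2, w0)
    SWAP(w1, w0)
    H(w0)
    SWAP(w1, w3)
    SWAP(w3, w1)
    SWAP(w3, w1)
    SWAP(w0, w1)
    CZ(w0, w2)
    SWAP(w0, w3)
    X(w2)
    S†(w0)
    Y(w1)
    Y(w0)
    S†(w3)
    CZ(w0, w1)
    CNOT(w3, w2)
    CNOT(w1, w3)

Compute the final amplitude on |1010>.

The amplitude on |1010> is -sqrt(2)/2.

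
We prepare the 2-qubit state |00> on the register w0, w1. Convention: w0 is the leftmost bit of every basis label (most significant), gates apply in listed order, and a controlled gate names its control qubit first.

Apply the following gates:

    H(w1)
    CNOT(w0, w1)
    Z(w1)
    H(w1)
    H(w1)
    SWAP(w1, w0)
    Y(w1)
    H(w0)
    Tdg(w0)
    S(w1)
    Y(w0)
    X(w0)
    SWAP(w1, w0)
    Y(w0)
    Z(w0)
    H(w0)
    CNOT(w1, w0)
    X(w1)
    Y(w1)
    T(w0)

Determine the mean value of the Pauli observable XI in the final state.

The expectation value of XI is sqrt(2)/2.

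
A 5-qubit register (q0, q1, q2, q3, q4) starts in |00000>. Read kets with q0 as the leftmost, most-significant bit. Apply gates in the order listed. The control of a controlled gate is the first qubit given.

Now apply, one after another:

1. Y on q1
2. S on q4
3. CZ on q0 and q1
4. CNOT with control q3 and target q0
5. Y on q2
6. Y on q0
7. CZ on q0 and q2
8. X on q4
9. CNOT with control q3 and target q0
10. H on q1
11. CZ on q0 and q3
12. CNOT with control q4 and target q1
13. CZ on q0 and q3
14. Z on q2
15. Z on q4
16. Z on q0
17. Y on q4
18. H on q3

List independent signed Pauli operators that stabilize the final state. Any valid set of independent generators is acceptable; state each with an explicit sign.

One valid set of independent stabilizer generators is -IXIII, +IIIXI, -ZIIII, -IIZII, +IIIIZ (any independent generating set of the same group is equally correct).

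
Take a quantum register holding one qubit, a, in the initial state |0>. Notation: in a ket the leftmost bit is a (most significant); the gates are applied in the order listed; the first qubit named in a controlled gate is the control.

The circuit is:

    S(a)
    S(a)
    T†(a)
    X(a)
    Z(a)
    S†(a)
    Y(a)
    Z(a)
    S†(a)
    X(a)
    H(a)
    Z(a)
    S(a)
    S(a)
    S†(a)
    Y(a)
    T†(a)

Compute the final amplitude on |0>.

The final state's coefficient on |0> equals sqrt(2)/2.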